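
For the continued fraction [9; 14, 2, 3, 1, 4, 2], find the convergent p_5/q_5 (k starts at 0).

Using pₖ = aₖpₖ₋₁ + pₖ₋₂, qₖ = aₖqₖ₋₁ + qₖ₋₂ (with p₋₁=1, p₋₂=0, q₋₁=0, q₋₂=1):
  k=0: a=9, p=9, q=1
  k=1: a=14, p=127, q=14
  k=2: a=2, p=263, q=29
  k=3: a=3, p=916, q=101
  k=4: a=1, p=1179, q=130
  k=5: a=4, p=5632, q=621

5632/621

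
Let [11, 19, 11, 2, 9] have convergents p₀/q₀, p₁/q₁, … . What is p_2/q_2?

2321/210

Using pₖ = aₖpₖ₋₁ + pₖ₋₂, qₖ = aₖqₖ₋₁ + qₖ₋₂ (with p₋₁=1, p₋₂=0, q₋₁=0, q₋₂=1):
  k=0: a=11, p=11, q=1
  k=1: a=19, p=210, q=19
  k=2: a=11, p=2321, q=210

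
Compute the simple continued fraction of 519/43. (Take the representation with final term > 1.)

[12; 14, 3]

519 = 12·43 + 3
43 = 14·3 + 1
3 = 3·1 + 0  (stop)
So 519/43 = [12; 14, 3].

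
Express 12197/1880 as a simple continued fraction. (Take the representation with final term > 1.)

12197 = 6×1880 + 917
1880 = 2×917 + 46
917 = 19×46 + 43
46 = 1×43 + 3
43 = 14×3 + 1
3 = 3×1 + 0  (stop)
So 12197/1880 = [6; 2, 19, 1, 14, 3].

[6; 2, 19, 1, 14, 3]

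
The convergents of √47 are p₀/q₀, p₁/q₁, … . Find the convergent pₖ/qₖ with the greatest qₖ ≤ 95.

√47 = [6; 1, 5, 1, 12, …] (period length 4).
Convergents:
  p_0/q_0 = 6/1
  p_1/q_1 = 7/1
  p_2/q_2 = 41/6
  p_3/q_3 = 48/7
  p_4/q_4 = 617/90
  p_5/q_5 = 665/97
q_4 = 90 ≤ 95 < 97 = q_5, so the answer is 617/90.

617/90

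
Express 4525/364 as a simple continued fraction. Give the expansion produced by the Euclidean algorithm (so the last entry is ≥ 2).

4525 = 12×364 + 157
364 = 2×157 + 50
157 = 3×50 + 7
50 = 7×7 + 1
7 = 7×1 + 0  (stop)
So 4525/364 = [12; 2, 3, 7, 7].

[12; 2, 3, 7, 7]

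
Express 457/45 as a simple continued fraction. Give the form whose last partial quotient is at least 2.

[10; 6, 2, 3]

457 = 10·45 + 7
45 = 6·7 + 3
7 = 2·3 + 1
3 = 3·1 + 0  (stop)
So 457/45 = [10; 6, 2, 3].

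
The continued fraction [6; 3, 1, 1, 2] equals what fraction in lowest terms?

Using pₖ = aₖpₖ₋₁ + pₖ₋₂ and qₖ = aₖqₖ₋₁ + qₖ₋₂:
  k=0: a=6, p=6, q=1
  k=1: a=3, p=19, q=3
  k=2: a=1, p=25, q=4
  k=3: a=1, p=44, q=7
  k=4: a=2, p=113, q=18

113/18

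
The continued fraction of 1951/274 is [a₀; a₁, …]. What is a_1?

1951 = 7·274 + 33   →  a_0 = 7
274 = 8·33 + 10   →  a_1 = 8

8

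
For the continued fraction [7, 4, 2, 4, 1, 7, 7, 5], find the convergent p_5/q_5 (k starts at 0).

Using pₖ = aₖpₖ₋₁ + pₖ₋₂, qₖ = aₖqₖ₋₁ + qₖ₋₂ (with p₋₁=1, p₋₂=0, q₋₁=0, q₋₂=1):
  k=0: a=7, p=7, q=1
  k=1: a=4, p=29, q=4
  k=2: a=2, p=65, q=9
  k=3: a=4, p=289, q=40
  k=4: a=1, p=354, q=49
  k=5: a=7, p=2767, q=383

2767/383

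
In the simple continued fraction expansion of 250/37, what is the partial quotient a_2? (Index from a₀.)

250 = 6·37 + 28   →  a_0 = 6
37 = 1·28 + 9   →  a_1 = 1
28 = 3·9 + 1   →  a_2 = 3

3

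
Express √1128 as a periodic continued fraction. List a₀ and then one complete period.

a₀ = ⌊√1128⌋ = 33.
With m₀=0, d₀=1 and mₖ₊₁ = dₖaₖ − mₖ, dₖ₊₁ = (n − mₖ₊₁²)/dₖ, aₖ₊₁ = ⌊(a₀+mₖ₊₁)/dₖ₊₁⌋:
  k=1: m=33, d=39, a=1
  k=2: m=6, d=28, a=1
  k=3: m=22, d=23, a=2
  k=4: m=24, d=24, a=2
  k=5: m=24, d=23, a=2
  k=6: m=22, d=28, a=1
  k=7: m=6, d=39, a=1
  k=8: m=33, d=1, a=66
d=1 and a=2a₀=66 at k=8, so the next step gives (m, d) = (33, 39) again — its k=1 value — and the period has length 8.

[33; 1, 1, 2, 2, 2, 1, 1, 66]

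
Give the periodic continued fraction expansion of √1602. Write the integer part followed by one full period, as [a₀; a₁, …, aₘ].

a₀ = ⌊√1602⌋ = 40.
With m₀=0, d₀=1 and mₖ₊₁ = dₖaₖ − mₖ, dₖ₊₁ = (n − mₖ₊₁²)/dₖ, aₖ₊₁ = ⌊(a₀+mₖ₊₁)/dₖ₊₁⌋:
  k=1: m=40, d=2, a=40
  k=2: m=40, d=1, a=80
d=1 and a=2a₀=80 at k=2, so the next step gives (m, d) = (40, 2) again — its k=1 value — and the period has length 2.

[40; 40, 80]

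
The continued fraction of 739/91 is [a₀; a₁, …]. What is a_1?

8

739 = 8·91 + 11   →  a_0 = 8
91 = 8·11 + 3   →  a_1 = 8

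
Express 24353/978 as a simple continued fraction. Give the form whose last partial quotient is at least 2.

24353 = 24*978 + 881
978 = 1*881 + 97
881 = 9*97 + 8
97 = 12*8 + 1
8 = 8*1 + 0  (stop)
So 24353/978 = [24; 1, 9, 12, 8].

[24; 1, 9, 12, 8]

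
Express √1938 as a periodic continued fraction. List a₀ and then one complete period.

a₀ = ⌊√1938⌋ = 44.
With m₀=0, d₀=1 and mₖ₊₁ = dₖaₖ − mₖ, dₖ₊₁ = (n − mₖ₊₁²)/dₖ, aₖ₊₁ = ⌊(a₀+mₖ₊₁)/dₖ₊₁⌋:
  k=1: m=44, d=2, a=44
  k=2: m=44, d=1, a=88
d=1 and a=2a₀=88 at k=2, so the next step gives (m, d) = (44, 2) again — its k=1 value — and the period has length 2.

[44; 44, 88]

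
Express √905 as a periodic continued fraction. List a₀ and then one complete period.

a₀ = ⌊√905⌋ = 30.
With m₀=0, d₀=1 and mₖ₊₁ = dₖaₖ − mₖ, dₖ₊₁ = (n − mₖ₊₁²)/dₖ, aₖ₊₁ = ⌊(a₀+mₖ₊₁)/dₖ₊₁⌋:
  k=1: m=30, d=5, a=12
  k=2: m=30, d=1, a=60
d=1 and a=2a₀=60 at k=2, so the next step gives (m, d) = (30, 5) again — its k=1 value — and the period has length 2.

[30; 12, 60]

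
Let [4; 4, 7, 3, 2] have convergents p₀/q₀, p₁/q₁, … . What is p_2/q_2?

Using pₖ = aₖpₖ₋₁ + pₖ₋₂, qₖ = aₖqₖ₋₁ + qₖ₋₂ (with p₋₁=1, p₋₂=0, q₋₁=0, q₋₂=1):
  k=0: a=4, p=4, q=1
  k=1: a=4, p=17, q=4
  k=2: a=7, p=123, q=29

123/29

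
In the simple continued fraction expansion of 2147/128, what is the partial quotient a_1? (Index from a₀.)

1

2147 = 16·128 + 99   →  a_0 = 16
128 = 1·99 + 29   →  a_1 = 1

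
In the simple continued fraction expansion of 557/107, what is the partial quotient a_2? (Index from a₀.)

557 = 5·107 + 22   →  a_0 = 5
107 = 4·22 + 19   →  a_1 = 4
22 = 1·19 + 3   →  a_2 = 1

1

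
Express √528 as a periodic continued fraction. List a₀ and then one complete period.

[22; 1, 44]

a₀ = ⌊√528⌋ = 22.
With m₀=0, d₀=1 and mₖ₊₁ = dₖaₖ − mₖ, dₖ₊₁ = (n − mₖ₊₁²)/dₖ, aₖ₊₁ = ⌊(a₀+mₖ₊₁)/dₖ₊₁⌋:
  k=1: m=22, d=44, a=1
  k=2: m=22, d=1, a=44
d=1 and a=2a₀=44 at k=2, so the next step gives (m, d) = (22, 44) again — its k=1 value — and the period has length 2.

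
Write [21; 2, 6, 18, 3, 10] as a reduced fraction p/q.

159805/7446

Fold from the inside: start with 10/1.
  3 + 1/10 = 31/10
  18 + 10/31 = 568/31
  6 + 31/568 = 3439/568
  2 + 568/3439 = 7446/3439
  21 + 3439/7446 = 159805/7446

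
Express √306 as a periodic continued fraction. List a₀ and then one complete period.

[17; 2, 34]

a₀ = ⌊√306⌋ = 17.
With m₀=0, d₀=1 and mₖ₊₁ = dₖaₖ − mₖ, dₖ₊₁ = (n − mₖ₊₁²)/dₖ, aₖ₊₁ = ⌊(a₀+mₖ₊₁)/dₖ₊₁⌋:
  k=1: m=17, d=17, a=2
  k=2: m=17, d=1, a=34
d=1 and a=2a₀=34 at k=2, so the next step gives (m, d) = (17, 17) again — its k=1 value — and the period has length 2.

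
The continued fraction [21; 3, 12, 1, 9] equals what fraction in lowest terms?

8466/397

Fold from the inside: start with 9/1.
  1 + 1/9 = 10/9
  12 + 9/10 = 129/10
  3 + 10/129 = 397/129
  21 + 129/397 = 8466/397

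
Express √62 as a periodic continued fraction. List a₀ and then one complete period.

[7; 1, 6, 1, 14]

a₀ = ⌊√62⌋ = 7.
With m₀=0, d₀=1 and mₖ₊₁ = dₖaₖ − mₖ, dₖ₊₁ = (n − mₖ₊₁²)/dₖ, aₖ₊₁ = ⌊(a₀+mₖ₊₁)/dₖ₊₁⌋:
  k=1: m=7, d=13, a=1
  k=2: m=6, d=2, a=6
  k=3: m=6, d=13, a=1
  k=4: m=7, d=1, a=14
d=1 and a=2a₀=14 at k=4, so the next step gives (m, d) = (7, 13) again — its k=1 value — and the period has length 4.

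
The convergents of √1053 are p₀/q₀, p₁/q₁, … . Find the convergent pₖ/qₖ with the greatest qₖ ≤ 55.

√1053 = [32; 2, 4, 2, 64, …] (period length 4).
Convergents:
  p_0/q_0 = 32/1
  p_1/q_1 = 65/2
  p_2/q_2 = 292/9
  p_3/q_3 = 649/20
  p_4/q_4 = 41828/1289
q_3 = 20 ≤ 55 < 1289 = q_4, so the answer is 649/20.

649/20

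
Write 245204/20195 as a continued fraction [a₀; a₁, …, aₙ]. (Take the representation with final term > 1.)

[12; 7, 19, 2, 14, 5]

245204 = 12·20195 + 2864
20195 = 7·2864 + 147
2864 = 19·147 + 71
147 = 2·71 + 5
71 = 14·5 + 1
5 = 5·1 + 0  (stop)
So 245204/20195 = [12; 7, 19, 2, 14, 5].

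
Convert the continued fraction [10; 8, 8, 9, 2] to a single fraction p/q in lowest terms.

Fold from the inside: start with 2/1.
  9 + 1/2 = 19/2
  8 + 2/19 = 154/19
  8 + 19/154 = 1251/154
  10 + 154/1251 = 12664/1251

12664/1251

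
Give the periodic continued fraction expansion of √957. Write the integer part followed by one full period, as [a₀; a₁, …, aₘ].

[30; 1, 14, 2, 14, 1, 60]

a₀ = ⌊√957⌋ = 30.
With m₀=0, d₀=1 and mₖ₊₁ = dₖaₖ − mₖ, dₖ₊₁ = (n − mₖ₊₁²)/dₖ, aₖ₊₁ = ⌊(a₀+mₖ₊₁)/dₖ₊₁⌋:
  k=1: m=30, d=57, a=1
  k=2: m=27, d=4, a=14
  k=3: m=29, d=29, a=2
  k=4: m=29, d=4, a=14
  k=5: m=27, d=57, a=1
  k=6: m=30, d=1, a=60
d=1 and a=2a₀=60 at k=6, so the next step gives (m, d) = (30, 57) again — its k=1 value — and the period has length 6.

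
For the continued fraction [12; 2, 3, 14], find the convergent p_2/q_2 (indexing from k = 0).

87/7

Using pₖ = aₖpₖ₋₁ + pₖ₋₂, qₖ = aₖqₖ₋₁ + qₖ₋₂ (with p₋₁=1, p₋₂=0, q₋₁=0, q₋₂=1):
  k=0: a=12, p=12, q=1
  k=1: a=2, p=25, q=2
  k=2: a=3, p=87, q=7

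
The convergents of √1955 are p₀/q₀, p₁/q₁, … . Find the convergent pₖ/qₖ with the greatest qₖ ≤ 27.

√1955 = [44; 4, 1, 1, 1, 4, 88, …] (period length 6).
Convergents:
  p_0/q_0 = 44/1
  p_1/q_1 = 177/4
  p_2/q_2 = 221/5
  p_3/q_3 = 398/9
  p_4/q_4 = 619/14
  p_5/q_5 = 2874/65
q_4 = 14 ≤ 27 < 65 = q_5, so the answer is 619/14.

619/14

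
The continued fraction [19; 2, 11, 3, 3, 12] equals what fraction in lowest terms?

56547/2903

Fold from the inside: start with 12/1.
  3 + 1/12 = 37/12
  3 + 12/37 = 123/37
  11 + 37/123 = 1390/123
  2 + 123/1390 = 2903/1390
  19 + 1390/2903 = 56547/2903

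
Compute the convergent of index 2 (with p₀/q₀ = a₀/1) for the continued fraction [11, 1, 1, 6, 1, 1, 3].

23/2

Using pₖ = aₖpₖ₋₁ + pₖ₋₂, qₖ = aₖqₖ₋₁ + qₖ₋₂ (with p₋₁=1, p₋₂=0, q₋₁=0, q₋₂=1):
  k=0: a=11, p=11, q=1
  k=1: a=1, p=12, q=1
  k=2: a=1, p=23, q=2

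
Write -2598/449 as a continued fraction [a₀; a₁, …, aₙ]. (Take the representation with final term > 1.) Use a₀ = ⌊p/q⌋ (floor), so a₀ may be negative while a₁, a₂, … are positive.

-2598 = -6·449 + 96
449 = 4·96 + 65
96 = 1·65 + 31
65 = 2·31 + 3
31 = 10·3 + 1
3 = 3·1 + 0  (stop)
So -2598/449 = [-6; 4, 1, 2, 10, 3].

[-6; 4, 1, 2, 10, 3]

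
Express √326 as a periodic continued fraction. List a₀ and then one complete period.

a₀ = ⌊√326⌋ = 18.
With m₀=0, d₀=1 and mₖ₊₁ = dₖaₖ − mₖ, dₖ₊₁ = (n − mₖ₊₁²)/dₖ, aₖ₊₁ = ⌊(a₀+mₖ₊₁)/dₖ₊₁⌋:
  k=1: m=18, d=2, a=18
  k=2: m=18, d=1, a=36
d=1 and a=2a₀=36 at k=2, so the next step gives (m, d) = (18, 2) again — its k=1 value — and the period has length 2.

[18; 18, 36]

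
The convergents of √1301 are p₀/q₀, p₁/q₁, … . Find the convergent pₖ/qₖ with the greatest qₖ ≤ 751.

15077/418

√1301 = [36; 14, 2, 2, 2, 2, 14, 72, …] (period length 7).
Convergents:
  p_0/q_0 = 36/1
  p_1/q_1 = 505/14
  p_2/q_2 = 1046/29
  p_3/q_3 = 2597/72
  p_4/q_4 = 6240/173
  p_5/q_5 = 15077/418
  p_6/q_6 = 217318/6025
q_5 = 418 ≤ 751 < 6025 = q_6, so the answer is 15077/418.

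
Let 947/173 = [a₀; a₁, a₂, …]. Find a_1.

2

947 = 5·173 + 82   →  a_0 = 5
173 = 2·82 + 9   →  a_1 = 2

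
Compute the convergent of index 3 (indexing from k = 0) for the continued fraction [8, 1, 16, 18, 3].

2745/307

Using pₖ = aₖpₖ₋₁ + pₖ₋₂, qₖ = aₖqₖ₋₁ + qₖ₋₂ (with p₋₁=1, p₋₂=0, q₋₁=0, q₋₂=1):
  k=0: a=8, p=8, q=1
  k=1: a=1, p=9, q=1
  k=2: a=16, p=152, q=17
  k=3: a=18, p=2745, q=307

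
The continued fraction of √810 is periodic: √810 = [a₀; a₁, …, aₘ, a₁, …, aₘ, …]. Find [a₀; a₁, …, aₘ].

a₀ = ⌊√810⌋ = 28.
With m₀=0, d₀=1 and mₖ₊₁ = dₖaₖ − mₖ, dₖ₊₁ = (n − mₖ₊₁²)/dₖ, aₖ₊₁ = ⌊(a₀+mₖ₊₁)/dₖ₊₁⌋:
  k=1: m=28, d=26, a=2
  k=2: m=24, d=9, a=5
  k=3: m=21, d=41, a=1
  k=4: m=20, d=10, a=4
  k=5: m=20, d=41, a=1
  k=6: m=21, d=9, a=5
  k=7: m=24, d=26, a=2
  k=8: m=28, d=1, a=56
d=1 and a=2a₀=56 at k=8, so the next step gives (m, d) = (28, 26) again — its k=1 value — and the period has length 8.

[28; 2, 5, 1, 4, 1, 5, 2, 56]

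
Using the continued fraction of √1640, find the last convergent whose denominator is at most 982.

√1640 = [40; 2, 80, …] (period length 2).
Convergents:
  p_0/q_0 = 40/1
  p_1/q_1 = 81/2
  p_2/q_2 = 6520/161
  p_3/q_3 = 13121/324
  p_4/q_4 = 1056200/26081
q_3 = 324 ≤ 982 < 26081 = q_4, so the answer is 13121/324.

13121/324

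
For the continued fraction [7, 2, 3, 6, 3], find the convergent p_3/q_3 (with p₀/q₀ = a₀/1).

327/44

Using pₖ = aₖpₖ₋₁ + pₖ₋₂, qₖ = aₖqₖ₋₁ + qₖ₋₂ (with p₋₁=1, p₋₂=0, q₋₁=0, q₋₂=1):
  k=0: a=7, p=7, q=1
  k=1: a=2, p=15, q=2
  k=2: a=3, p=52, q=7
  k=3: a=6, p=327, q=44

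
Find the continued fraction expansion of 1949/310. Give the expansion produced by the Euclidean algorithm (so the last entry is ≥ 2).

[6; 3, 2, 14, 3]

1949 = 6*310 + 89
310 = 3*89 + 43
89 = 2*43 + 3
43 = 14*3 + 1
3 = 3*1 + 0  (stop)
So 1949/310 = [6; 3, 2, 14, 3].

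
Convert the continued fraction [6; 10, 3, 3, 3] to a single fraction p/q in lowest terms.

Fold from the inside: start with 3/1.
  3 + 1/3 = 10/3
  3 + 3/10 = 33/10
  10 + 10/33 = 340/33
  6 + 33/340 = 2073/340

2073/340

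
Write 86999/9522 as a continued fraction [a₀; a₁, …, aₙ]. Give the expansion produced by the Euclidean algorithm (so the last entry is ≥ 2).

[9; 7, 3, 7, 2, 2, 3, 3]

86999 = 9×9522 + 1301
9522 = 7×1301 + 415
1301 = 3×415 + 56
415 = 7×56 + 23
56 = 2×23 + 10
23 = 2×10 + 3
10 = 3×3 + 1
3 = 3×1 + 0  (stop)
So 86999/9522 = [9; 7, 3, 7, 2, 2, 3, 3].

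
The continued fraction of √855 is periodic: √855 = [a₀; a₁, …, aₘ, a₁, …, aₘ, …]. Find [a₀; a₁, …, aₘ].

[29; 4, 6, 4, 58]

a₀ = ⌊√855⌋ = 29.
With m₀=0, d₀=1 and mₖ₊₁ = dₖaₖ − mₖ, dₖ₊₁ = (n − mₖ₊₁²)/dₖ, aₖ₊₁ = ⌊(a₀+mₖ₊₁)/dₖ₊₁⌋:
  k=1: m=29, d=14, a=4
  k=2: m=27, d=9, a=6
  k=3: m=27, d=14, a=4
  k=4: m=29, d=1, a=58
d=1 and a=2a₀=58 at k=4, so the next step gives (m, d) = (29, 14) again — its k=1 value — and the period has length 4.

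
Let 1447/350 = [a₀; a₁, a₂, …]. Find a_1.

1447 = 4·350 + 47   →  a_0 = 4
350 = 7·47 + 21   →  a_1 = 7

7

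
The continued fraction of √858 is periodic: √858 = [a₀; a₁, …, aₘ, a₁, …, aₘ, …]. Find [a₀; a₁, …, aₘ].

[29; 3, 2, 3, 58]

a₀ = ⌊√858⌋ = 29.
With m₀=0, d₀=1 and mₖ₊₁ = dₖaₖ − mₖ, dₖ₊₁ = (n − mₖ₊₁²)/dₖ, aₖ₊₁ = ⌊(a₀+mₖ₊₁)/dₖ₊₁⌋:
  k=1: m=29, d=17, a=3
  k=2: m=22, d=22, a=2
  k=3: m=22, d=17, a=3
  k=4: m=29, d=1, a=58
d=1 and a=2a₀=58 at k=4, so the next step gives (m, d) = (29, 17) again — its k=1 value — and the period has length 4.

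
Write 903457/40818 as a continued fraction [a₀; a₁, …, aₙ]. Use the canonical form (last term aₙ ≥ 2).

[22; 7, 2, 9, 3, 2, 19, 2]

903457 = 22·40818 + 5461
40818 = 7·5461 + 2591
5461 = 2·2591 + 279
2591 = 9·279 + 80
279 = 3·80 + 39
80 = 2·39 + 2
39 = 19·2 + 1
2 = 2·1 + 0  (stop)
So 903457/40818 = [22; 7, 2, 9, 3, 2, 19, 2].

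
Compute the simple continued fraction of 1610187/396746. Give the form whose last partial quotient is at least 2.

[4; 17, 10, 9, 14, 18]

1610187 = 4·396746 + 23203
396746 = 17·23203 + 2295
23203 = 10·2295 + 253
2295 = 9·253 + 18
253 = 14·18 + 1
18 = 18·1 + 0  (stop)
So 1610187/396746 = [4; 17, 10, 9, 14, 18].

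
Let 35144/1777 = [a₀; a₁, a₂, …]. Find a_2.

3

35144 = 19·1777 + 1381   →  a_0 = 19
1777 = 1·1381 + 396   →  a_1 = 1
1381 = 3·396 + 193   →  a_2 = 3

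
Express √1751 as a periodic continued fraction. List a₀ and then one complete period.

[41; 1, 5, 2, 4, 2, 5, 1, 82]

a₀ = ⌊√1751⌋ = 41.
With m₀=0, d₀=1 and mₖ₊₁ = dₖaₖ − mₖ, dₖ₊₁ = (n − mₖ₊₁²)/dₖ, aₖ₊₁ = ⌊(a₀+mₖ₊₁)/dₖ₊₁⌋:
  k=1: m=41, d=70, a=1
  k=2: m=29, d=13, a=5
  k=3: m=36, d=35, a=2
  k=4: m=34, d=17, a=4
  k=5: m=34, d=35, a=2
  k=6: m=36, d=13, a=5
  k=7: m=29, d=70, a=1
  k=8: m=41, d=1, a=82
d=1 and a=2a₀=82 at k=8, so the next step gives (m, d) = (41, 70) again — its k=1 value — and the period has length 8.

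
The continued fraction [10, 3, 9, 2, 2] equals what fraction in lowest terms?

Using pₖ = aₖpₖ₋₁ + pₖ₋₂ and qₖ = aₖqₖ₋₁ + qₖ₋₂:
  k=0: a=10, p=10, q=1
  k=1: a=3, p=31, q=3
  k=2: a=9, p=289, q=28
  k=3: a=2, p=609, q=59
  k=4: a=2, p=1507, q=146

1507/146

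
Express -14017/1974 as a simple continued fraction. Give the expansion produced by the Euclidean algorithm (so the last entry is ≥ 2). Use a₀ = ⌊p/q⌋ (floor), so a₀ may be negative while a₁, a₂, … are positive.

-14017 = -8×1974 + 1775
1974 = 1×1775 + 199
1775 = 8×199 + 183
199 = 1×183 + 16
183 = 11×16 + 7
16 = 2×7 + 2
7 = 3×2 + 1
2 = 2×1 + 0  (stop)
So -14017/1974 = [-8; 1, 8, 1, 11, 2, 3, 2].

[-8; 1, 8, 1, 11, 2, 3, 2]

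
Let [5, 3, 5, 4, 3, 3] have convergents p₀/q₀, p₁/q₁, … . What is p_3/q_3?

356/67

Using pₖ = aₖpₖ₋₁ + pₖ₋₂, qₖ = aₖqₖ₋₁ + qₖ₋₂ (with p₋₁=1, p₋₂=0, q₋₁=0, q₋₂=1):
  k=0: a=5, p=5, q=1
  k=1: a=3, p=16, q=3
  k=2: a=5, p=85, q=16
  k=3: a=4, p=356, q=67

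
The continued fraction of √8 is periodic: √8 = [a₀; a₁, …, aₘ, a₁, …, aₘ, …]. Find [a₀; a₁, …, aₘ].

[2; 1, 4]

a₀ = ⌊√8⌋ = 2.
With m₀=0, d₀=1 and mₖ₊₁ = dₖaₖ − mₖ, dₖ₊₁ = (n − mₖ₊₁²)/dₖ, aₖ₊₁ = ⌊(a₀+mₖ₊₁)/dₖ₊₁⌋:
  k=1: m=2, d=4, a=1
  k=2: m=2, d=1, a=4
d=1 and a=2a₀=4 at k=2, so the next step gives (m, d) = (2, 4) again — its k=1 value — and the period has length 2.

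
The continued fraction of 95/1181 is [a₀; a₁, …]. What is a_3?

95 = 0·1181 + 95   →  a_0 = 0
1181 = 12·95 + 41   →  a_1 = 12
95 = 2·41 + 13   →  a_2 = 2
41 = 3·13 + 2   →  a_3 = 3

3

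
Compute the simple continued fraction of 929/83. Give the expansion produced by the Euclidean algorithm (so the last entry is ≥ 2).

[11; 5, 5, 3]

929 = 11×83 + 16
83 = 5×16 + 3
16 = 5×3 + 1
3 = 3×1 + 0  (stop)
So 929/83 = [11; 5, 5, 3].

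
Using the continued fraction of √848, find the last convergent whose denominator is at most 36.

728/25

√848 = [29; 8, 3, 3, 3, 8, 58, …] (period length 6).
Convergents:
  p_0/q_0 = 29/1
  p_1/q_1 = 233/8
  p_2/q_2 = 728/25
  p_3/q_3 = 2417/83
q_2 = 25 ≤ 36 < 83 = q_3, so the answer is 728/25.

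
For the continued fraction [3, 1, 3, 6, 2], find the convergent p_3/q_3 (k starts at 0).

94/25

Using pₖ = aₖpₖ₋₁ + pₖ₋₂, qₖ = aₖqₖ₋₁ + qₖ₋₂ (with p₋₁=1, p₋₂=0, q₋₁=0, q₋₂=1):
  k=0: a=3, p=3, q=1
  k=1: a=1, p=4, q=1
  k=2: a=3, p=15, q=4
  k=3: a=6, p=94, q=25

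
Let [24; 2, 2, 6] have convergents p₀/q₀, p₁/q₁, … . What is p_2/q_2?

122/5

Using pₖ = aₖpₖ₋₁ + pₖ₋₂, qₖ = aₖqₖ₋₁ + qₖ₋₂ (with p₋₁=1, p₋₂=0, q₋₁=0, q₋₂=1):
  k=0: a=24, p=24, q=1
  k=1: a=2, p=49, q=2
  k=2: a=2, p=122, q=5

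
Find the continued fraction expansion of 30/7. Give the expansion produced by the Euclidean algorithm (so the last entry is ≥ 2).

30 = 4*7 + 2
7 = 3*2 + 1
2 = 2*1 + 0  (stop)
So 30/7 = [4; 3, 2].

[4; 3, 2]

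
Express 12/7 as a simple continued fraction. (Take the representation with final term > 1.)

[1; 1, 2, 2]

12 = 1×7 + 5
7 = 1×5 + 2
5 = 2×2 + 1
2 = 2×1 + 0  (stop)
So 12/7 = [1; 1, 2, 2].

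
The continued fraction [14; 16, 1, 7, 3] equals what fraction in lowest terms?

5933/422

Fold from the inside: start with 3/1.
  7 + 1/3 = 22/3
  1 + 3/22 = 25/22
  16 + 22/25 = 422/25
  14 + 25/422 = 5933/422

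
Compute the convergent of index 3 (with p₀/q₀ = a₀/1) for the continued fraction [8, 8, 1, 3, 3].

284/35

Using pₖ = aₖpₖ₋₁ + pₖ₋₂, qₖ = aₖqₖ₋₁ + qₖ₋₂ (with p₋₁=1, p₋₂=0, q₋₁=0, q₋₂=1):
  k=0: a=8, p=8, q=1
  k=1: a=8, p=65, q=8
  k=2: a=1, p=73, q=9
  k=3: a=3, p=284, q=35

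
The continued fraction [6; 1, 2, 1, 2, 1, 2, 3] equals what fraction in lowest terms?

Fold from the inside: start with 3/1.
  2 + 1/3 = 7/3
  1 + 3/7 = 10/7
  2 + 7/10 = 27/10
  1 + 10/27 = 37/27
  2 + 27/37 = 101/37
  1 + 37/101 = 138/101
  6 + 101/138 = 929/138

929/138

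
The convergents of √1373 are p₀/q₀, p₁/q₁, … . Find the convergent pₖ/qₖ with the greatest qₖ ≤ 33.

704/19

√1373 = [37; 18, 1, 1, 18, 74, …] (period length 5).
Convergents:
  p_0/q_0 = 37/1
  p_1/q_1 = 667/18
  p_2/q_2 = 704/19
  p_3/q_3 = 1371/37
q_2 = 19 ≤ 33 < 37 = q_3, so the answer is 704/19.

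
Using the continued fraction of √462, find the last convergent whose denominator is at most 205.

√462 = [21; 2, 42, …] (period length 2).
Convergents:
  p_0/q_0 = 21/1
  p_1/q_1 = 43/2
  p_2/q_2 = 1827/85
  p_3/q_3 = 3697/172
  p_4/q_4 = 157101/7309
q_3 = 172 ≤ 205 < 7309 = q_4, so the answer is 3697/172.

3697/172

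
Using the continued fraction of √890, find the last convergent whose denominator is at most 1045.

10710/359

√890 = [29; 1, 4, 1, 58, …] (period length 4).
Convergents:
  p_0/q_0 = 29/1
  p_1/q_1 = 30/1
  p_2/q_2 = 149/5
  p_3/q_3 = 179/6
  p_4/q_4 = 10531/353
  p_5/q_5 = 10710/359
  p_6/q_6 = 53371/1789
q_5 = 359 ≤ 1045 < 1789 = q_6, so the answer is 10710/359.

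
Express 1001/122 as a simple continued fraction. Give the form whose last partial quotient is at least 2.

[8; 4, 1, 7, 3]

1001 = 8·122 + 25
122 = 4·25 + 22
25 = 1·22 + 3
22 = 7·3 + 1
3 = 3·1 + 0  (stop)
So 1001/122 = [8; 4, 1, 7, 3].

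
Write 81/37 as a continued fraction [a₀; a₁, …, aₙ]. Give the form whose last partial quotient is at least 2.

[2; 5, 3, 2]

81 = 2*37 + 7
37 = 5*7 + 2
7 = 3*2 + 1
2 = 2*1 + 0  (stop)
So 81/37 = [2; 5, 3, 2].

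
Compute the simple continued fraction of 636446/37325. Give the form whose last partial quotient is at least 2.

[17; 19, 2, 3, 14, 6, 3]

636446 = 17×37325 + 1921
37325 = 19×1921 + 826
1921 = 2×826 + 269
826 = 3×269 + 19
269 = 14×19 + 3
19 = 6×3 + 1
3 = 3×1 + 0  (stop)
So 636446/37325 = [17; 19, 2, 3, 14, 6, 3].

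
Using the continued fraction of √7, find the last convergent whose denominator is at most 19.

45/17

√7 = [2; 1, 1, 1, 4, …] (period length 4).
Convergents:
  p_0/q_0 = 2/1
  p_1/q_1 = 3/1
  p_2/q_2 = 5/2
  p_3/q_3 = 8/3
  p_4/q_4 = 37/14
  p_5/q_5 = 45/17
  p_6/q_6 = 82/31
q_5 = 17 ≤ 19 < 31 = q_6, so the answer is 45/17.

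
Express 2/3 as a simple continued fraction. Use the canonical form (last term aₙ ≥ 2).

2 = 0×3 + 2
3 = 1×2 + 1
2 = 2×1 + 0  (stop)
So 2/3 = [0; 1, 2].

[0; 1, 2]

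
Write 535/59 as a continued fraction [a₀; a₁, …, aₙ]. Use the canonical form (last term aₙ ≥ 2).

[9; 14, 1, 3]

535 = 9·59 + 4
59 = 14·4 + 3
4 = 1·3 + 1
3 = 3·1 + 0  (stop)
So 535/59 = [9; 14, 1, 3].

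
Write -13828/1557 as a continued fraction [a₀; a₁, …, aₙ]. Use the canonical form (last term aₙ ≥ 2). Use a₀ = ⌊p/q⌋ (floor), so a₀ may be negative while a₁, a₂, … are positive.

[-9; 8, 2, 2, 2, 15]

-13828 = -9×1557 + 185
1557 = 8×185 + 77
185 = 2×77 + 31
77 = 2×31 + 15
31 = 2×15 + 1
15 = 15×1 + 0  (stop)
So -13828/1557 = [-9; 8, 2, 2, 2, 15].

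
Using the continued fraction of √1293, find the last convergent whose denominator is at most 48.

√1293 = [35; 1, 22, 1, 70, …] (period length 4).
Convergents:
  p_0/q_0 = 35/1
  p_1/q_1 = 36/1
  p_2/q_2 = 827/23
  p_3/q_3 = 863/24
  p_4/q_4 = 61237/1703
q_3 = 24 ≤ 48 < 1703 = q_4, so the answer is 863/24.

863/24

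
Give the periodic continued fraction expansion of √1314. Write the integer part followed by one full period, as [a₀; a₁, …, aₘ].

[36; 4, 72]

a₀ = ⌊√1314⌋ = 36.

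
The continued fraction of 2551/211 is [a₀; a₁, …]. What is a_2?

2551 = 12·211 + 19   →  a_0 = 12
211 = 11·19 + 2   →  a_1 = 11
19 = 9·2 + 1   →  a_2 = 9

9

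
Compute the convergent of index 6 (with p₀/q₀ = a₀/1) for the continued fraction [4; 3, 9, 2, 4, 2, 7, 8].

Using pₖ = aₖpₖ₋₁ + pₖ₋₂, qₖ = aₖqₖ₋₁ + qₖ₋₂ (with p₋₁=1, p₋₂=0, q₋₁=0, q₋₂=1):
  k=0: a=4, p=4, q=1
  k=1: a=3, p=13, q=3
  k=2: a=9, p=121, q=28
  k=3: a=2, p=255, q=59
  k=4: a=4, p=1141, q=264
  k=5: a=2, p=2537, q=587
  k=6: a=7, p=18900, q=4373

18900/4373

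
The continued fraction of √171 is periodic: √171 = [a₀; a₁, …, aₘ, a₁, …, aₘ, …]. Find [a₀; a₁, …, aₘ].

a₀ = ⌊√171⌋ = 13.
With m₀=0, d₀=1 and mₖ₊₁ = dₖaₖ − mₖ, dₖ₊₁ = (n − mₖ₊₁²)/dₖ, aₖ₊₁ = ⌊(a₀+mₖ₊₁)/dₖ₊₁⌋:
  k=1: m=13, d=2, a=13
  k=2: m=13, d=1, a=26
d=1 and a=2a₀=26 at k=2, so the next step gives (m, d) = (13, 2) again — its k=1 value — and the period has length 2.

[13; 13, 26]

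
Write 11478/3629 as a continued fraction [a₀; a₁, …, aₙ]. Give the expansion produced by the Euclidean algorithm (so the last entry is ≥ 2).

[3; 6, 7, 8, 3, 3]

11478 = 3*3629 + 591
3629 = 6*591 + 83
591 = 7*83 + 10
83 = 8*10 + 3
10 = 3*3 + 1
3 = 3*1 + 0  (stop)
So 11478/3629 = [3; 6, 7, 8, 3, 3].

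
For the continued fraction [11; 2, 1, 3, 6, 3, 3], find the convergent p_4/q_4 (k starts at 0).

784/69

Using pₖ = aₖpₖ₋₁ + pₖ₋₂, qₖ = aₖqₖ₋₁ + qₖ₋₂ (with p₋₁=1, p₋₂=0, q₋₁=0, q₋₂=1):
  k=0: a=11, p=11, q=1
  k=1: a=2, p=23, q=2
  k=2: a=1, p=34, q=3
  k=3: a=3, p=125, q=11
  k=4: a=6, p=784, q=69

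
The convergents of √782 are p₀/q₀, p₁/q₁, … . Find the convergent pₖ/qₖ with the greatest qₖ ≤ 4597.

43820/1567

√782 = [27; 1, 26, 1, 54, …] (period length 4).
Convergents:
  p_0/q_0 = 27/1
  p_1/q_1 = 28/1
  p_2/q_2 = 755/27
  p_3/q_3 = 783/28
  p_4/q_4 = 43037/1539
  p_5/q_5 = 43820/1567
  p_6/q_6 = 1182357/42281
q_5 = 1567 ≤ 4597 < 42281 = q_6, so the answer is 43820/1567.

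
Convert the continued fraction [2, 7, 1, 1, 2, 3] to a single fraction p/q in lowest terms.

Using pₖ = aₖpₖ₋₁ + pₖ₋₂ and qₖ = aₖqₖ₋₁ + qₖ₋₂:
  k=0: a=2, p=2, q=1
  k=1: a=7, p=15, q=7
  k=2: a=1, p=17, q=8
  k=3: a=1, p=32, q=15
  k=4: a=2, p=81, q=38
  k=5: a=3, p=275, q=129

275/129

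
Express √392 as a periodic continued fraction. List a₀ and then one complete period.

[19; 1, 3, 1, 38]

a₀ = ⌊√392⌋ = 19.
With m₀=0, d₀=1 and mₖ₊₁ = dₖaₖ − mₖ, dₖ₊₁ = (n − mₖ₊₁²)/dₖ, aₖ₊₁ = ⌊(a₀+mₖ₊₁)/dₖ₊₁⌋:
  k=1: m=19, d=31, a=1
  k=2: m=12, d=8, a=3
  k=3: m=12, d=31, a=1
  k=4: m=19, d=1, a=38
d=1 and a=2a₀=38 at k=4, so the next step gives (m, d) = (19, 31) again — its k=1 value — and the period has length 4.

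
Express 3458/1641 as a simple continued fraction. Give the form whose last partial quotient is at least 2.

[2; 9, 3, 11, 2, 2]

3458 = 2*1641 + 176
1641 = 9*176 + 57
176 = 3*57 + 5
57 = 11*5 + 2
5 = 2*2 + 1
2 = 2*1 + 0  (stop)
So 3458/1641 = [2; 9, 3, 11, 2, 2].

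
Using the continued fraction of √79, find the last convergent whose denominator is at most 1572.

√79 = [8; 1, 7, 1, 16, …] (period length 4).
Convergents:
  p_0/q_0 = 8/1
  p_1/q_1 = 9/1
  p_2/q_2 = 71/8
  p_3/q_3 = 80/9
  p_4/q_4 = 1351/152
  p_5/q_5 = 1431/161
  p_6/q_6 = 11368/1279
  p_7/q_7 = 12799/1440
  p_8/q_8 = 216152/24319
q_7 = 1440 ≤ 1572 < 24319 = q_8, so the answer is 12799/1440.

12799/1440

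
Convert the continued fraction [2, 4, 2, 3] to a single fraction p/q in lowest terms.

Using pₖ = aₖpₖ₋₁ + pₖ₋₂ and qₖ = aₖqₖ₋₁ + qₖ₋₂:
  k=0: a=2, p=2, q=1
  k=1: a=4, p=9, q=4
  k=2: a=2, p=20, q=9
  k=3: a=3, p=69, q=31

69/31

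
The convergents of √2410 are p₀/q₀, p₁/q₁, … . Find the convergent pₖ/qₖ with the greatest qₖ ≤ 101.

√2410 = [49; 10, 1, 8, 1, 10, 98, …] (period length 6).
Convergents:
  p_0/q_0 = 49/1
  p_1/q_1 = 491/10
  p_2/q_2 = 540/11
  p_3/q_3 = 4811/98
  p_4/q_4 = 5351/109
q_3 = 98 ≤ 101 < 109 = q_4, so the answer is 4811/98.

4811/98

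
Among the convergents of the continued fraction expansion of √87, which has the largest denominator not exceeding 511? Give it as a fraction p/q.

√87 = [9; 3, 18, …] (period length 2).
Convergents:
  p_0/q_0 = 9/1
  p_1/q_1 = 28/3
  p_2/q_2 = 513/55
  p_3/q_3 = 1567/168
  p_4/q_4 = 28719/3079
q_3 = 168 ≤ 511 < 3079 = q_4, so the answer is 1567/168.

1567/168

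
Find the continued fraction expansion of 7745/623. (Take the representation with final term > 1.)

7745 = 12*623 + 269
623 = 2*269 + 85
269 = 3*85 + 14
85 = 6*14 + 1
14 = 14*1 + 0  (stop)
So 7745/623 = [12; 2, 3, 6, 14].

[12; 2, 3, 6, 14]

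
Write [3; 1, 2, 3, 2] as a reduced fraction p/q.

Using pₖ = aₖpₖ₋₁ + pₖ₋₂ and qₖ = aₖqₖ₋₁ + qₖ₋₂:
  k=0: a=3, p=3, q=1
  k=1: a=1, p=4, q=1
  k=2: a=2, p=11, q=3
  k=3: a=3, p=37, q=10
  k=4: a=2, p=85, q=23

85/23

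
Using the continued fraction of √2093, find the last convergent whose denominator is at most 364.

√2093 = [45; 1, 2, 1, 90, …] (period length 4).
Convergents:
  p_0/q_0 = 45/1
  p_1/q_1 = 46/1
  p_2/q_2 = 137/3
  p_3/q_3 = 183/4
  p_4/q_4 = 16607/363
  p_5/q_5 = 16790/367
q_4 = 363 ≤ 364 < 367 = q_5, so the answer is 16607/363.

16607/363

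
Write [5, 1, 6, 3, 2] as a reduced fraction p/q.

Fold from the inside: start with 2/1.
  3 + 1/2 = 7/2
  6 + 2/7 = 44/7
  1 + 7/44 = 51/44
  5 + 44/51 = 299/51

299/51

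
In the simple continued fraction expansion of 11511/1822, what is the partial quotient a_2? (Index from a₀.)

6

11511 = 6·1822 + 579   →  a_0 = 6
1822 = 3·579 + 85   →  a_1 = 3
579 = 6·85 + 69   →  a_2 = 6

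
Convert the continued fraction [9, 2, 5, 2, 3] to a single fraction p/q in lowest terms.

Fold from the inside: start with 3/1.
  2 + 1/3 = 7/3
  5 + 3/7 = 38/7
  2 + 7/38 = 83/38
  9 + 38/83 = 785/83

785/83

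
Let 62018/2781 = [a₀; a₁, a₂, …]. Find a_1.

62018 = 22·2781 + 836   →  a_0 = 22
2781 = 3·836 + 273   →  a_1 = 3

3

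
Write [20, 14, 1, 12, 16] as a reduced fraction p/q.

62589/3119

Fold from the inside: start with 16/1.
  12 + 1/16 = 193/16
  1 + 16/193 = 209/193
  14 + 193/209 = 3119/209
  20 + 209/3119 = 62589/3119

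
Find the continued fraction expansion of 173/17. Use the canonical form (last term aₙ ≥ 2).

173 = 10*17 + 3
17 = 5*3 + 2
3 = 1*2 + 1
2 = 2*1 + 0  (stop)
So 173/17 = [10; 5, 1, 2].

[10; 5, 1, 2]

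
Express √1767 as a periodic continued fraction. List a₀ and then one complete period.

[42; 28, 84]

a₀ = ⌊√1767⌋ = 42.
With m₀=0, d₀=1 and mₖ₊₁ = dₖaₖ − mₖ, dₖ₊₁ = (n − mₖ₊₁²)/dₖ, aₖ₊₁ = ⌊(a₀+mₖ₊₁)/dₖ₊₁⌋:
  k=1: m=42, d=3, a=28
  k=2: m=42, d=1, a=84
d=1 and a=2a₀=84 at k=2, so the next step gives (m, d) = (42, 3) again — its k=1 value — and the period has length 2.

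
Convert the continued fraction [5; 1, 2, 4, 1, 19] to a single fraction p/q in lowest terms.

Fold from the inside: start with 19/1.
  1 + 1/19 = 20/19
  4 + 19/20 = 99/20
  2 + 20/99 = 218/99
  1 + 99/218 = 317/218
  5 + 218/317 = 1803/317

1803/317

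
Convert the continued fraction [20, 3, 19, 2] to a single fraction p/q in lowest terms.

2419/119

Using pₖ = aₖpₖ₋₁ + pₖ₋₂ and qₖ = aₖqₖ₋₁ + qₖ₋₂:
  k=0: a=20, p=20, q=1
  k=1: a=3, p=61, q=3
  k=2: a=19, p=1179, q=58
  k=3: a=2, p=2419, q=119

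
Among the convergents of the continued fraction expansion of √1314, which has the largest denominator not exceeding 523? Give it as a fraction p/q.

√1314 = [36; 4, 72, …] (period length 2).
Convergents:
  p_0/q_0 = 36/1
  p_1/q_1 = 145/4
  p_2/q_2 = 10476/289
  p_3/q_3 = 42049/1160
q_2 = 289 ≤ 523 < 1160 = q_3, so the answer is 10476/289.

10476/289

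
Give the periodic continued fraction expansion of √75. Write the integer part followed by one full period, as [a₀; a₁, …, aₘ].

[8; 1, 1, 1, 16]

a₀ = ⌊√75⌋ = 8.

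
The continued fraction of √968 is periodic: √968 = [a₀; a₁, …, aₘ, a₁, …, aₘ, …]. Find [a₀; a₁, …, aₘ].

[31; 8, 1, 6, 1, 8, 62]

a₀ = ⌊√968⌋ = 31.
With m₀=0, d₀=1 and mₖ₊₁ = dₖaₖ − mₖ, dₖ₊₁ = (n − mₖ₊₁²)/dₖ, aₖ₊₁ = ⌊(a₀+mₖ₊₁)/dₖ₊₁⌋:
  k=1: m=31, d=7, a=8
  k=2: m=25, d=49, a=1
  k=3: m=24, d=8, a=6
  k=4: m=24, d=49, a=1
  k=5: m=25, d=7, a=8
  k=6: m=31, d=1, a=62
d=1 and a=2a₀=62 at k=6, so the next step gives (m, d) = (31, 7) again — its k=1 value — and the period has length 6.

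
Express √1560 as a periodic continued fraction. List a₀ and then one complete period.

a₀ = ⌊√1560⌋ = 39.

[39; 2, 78]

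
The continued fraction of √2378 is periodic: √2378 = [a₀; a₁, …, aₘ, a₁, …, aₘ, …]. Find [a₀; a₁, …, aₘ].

[48; 1, 3, 3, 1, 96]

a₀ = ⌊√2378⌋ = 48.
With m₀=0, d₀=1 and mₖ₊₁ = dₖaₖ − mₖ, dₖ₊₁ = (n − mₖ₊₁²)/dₖ, aₖ₊₁ = ⌊(a₀+mₖ₊₁)/dₖ₊₁⌋:
  k=1: m=48, d=74, a=1
  k=2: m=26, d=23, a=3
  k=3: m=43, d=23, a=3
  k=4: m=26, d=74, a=1
  k=5: m=48, d=1, a=96
d=1 and a=2a₀=96 at k=5, so the next step gives (m, d) = (48, 74) again — its k=1 value — and the period has length 5.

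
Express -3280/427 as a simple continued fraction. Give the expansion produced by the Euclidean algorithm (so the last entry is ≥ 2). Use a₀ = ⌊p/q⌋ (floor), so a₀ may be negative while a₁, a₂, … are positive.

-3280 = -8·427 + 136
427 = 3·136 + 19
136 = 7·19 + 3
19 = 6·3 + 1
3 = 3·1 + 0  (stop)
So -3280/427 = [-8; 3, 7, 6, 3].

[-8; 3, 7, 6, 3]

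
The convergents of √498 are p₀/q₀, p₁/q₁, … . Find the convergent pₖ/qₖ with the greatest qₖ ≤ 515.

9395/421

√498 = [22; 3, 6, 22, 6, 3, 44, …] (period length 6).
Convergents:
  p_0/q_0 = 22/1
  p_1/q_1 = 67/3
  p_2/q_2 = 424/19
  p_3/q_3 = 9395/421
  p_4/q_4 = 56794/2545
q_3 = 421 ≤ 515 < 2545 = q_4, so the answer is 9395/421.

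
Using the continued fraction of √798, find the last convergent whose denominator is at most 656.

6356/225

√798 = [28; 4, 56, …] (period length 2).
Convergents:
  p_0/q_0 = 28/1
  p_1/q_1 = 113/4
  p_2/q_2 = 6356/225
  p_3/q_3 = 25537/904
q_2 = 225 ≤ 656 < 904 = q_3, so the answer is 6356/225.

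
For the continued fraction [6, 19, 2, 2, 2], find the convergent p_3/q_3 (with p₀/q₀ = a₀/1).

Using pₖ = aₖpₖ₋₁ + pₖ₋₂, qₖ = aₖqₖ₋₁ + qₖ₋₂ (with p₋₁=1, p₋₂=0, q₋₁=0, q₋₂=1):
  k=0: a=6, p=6, q=1
  k=1: a=19, p=115, q=19
  k=2: a=2, p=236, q=39
  k=3: a=2, p=587, q=97

587/97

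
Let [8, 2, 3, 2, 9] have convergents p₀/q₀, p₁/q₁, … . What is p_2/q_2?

Using pₖ = aₖpₖ₋₁ + pₖ₋₂, qₖ = aₖqₖ₋₁ + qₖ₋₂ (with p₋₁=1, p₋₂=0, q₋₁=0, q₋₂=1):
  k=0: a=8, p=8, q=1
  k=1: a=2, p=17, q=2
  k=2: a=3, p=59, q=7

59/7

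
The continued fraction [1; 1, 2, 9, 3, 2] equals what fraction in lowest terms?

339/202

Fold from the inside: start with 2/1.
  3 + 1/2 = 7/2
  9 + 2/7 = 65/7
  2 + 7/65 = 137/65
  1 + 65/137 = 202/137
  1 + 137/202 = 339/202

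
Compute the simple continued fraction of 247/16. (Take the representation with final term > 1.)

247 = 15·16 + 7
16 = 2·7 + 2
7 = 3·2 + 1
2 = 2·1 + 0  (stop)
So 247/16 = [15; 2, 3, 2].

[15; 2, 3, 2]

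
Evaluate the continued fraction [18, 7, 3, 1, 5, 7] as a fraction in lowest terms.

Fold from the inside: start with 7/1.
  5 + 1/7 = 36/7
  1 + 7/36 = 43/36
  3 + 36/43 = 165/43
  7 + 43/165 = 1198/165
  18 + 165/1198 = 21729/1198

21729/1198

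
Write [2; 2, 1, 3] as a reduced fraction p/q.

26/11

Using pₖ = aₖpₖ₋₁ + pₖ₋₂ and qₖ = aₖqₖ₋₁ + qₖ₋₂:
  k=0: a=2, p=2, q=1
  k=1: a=2, p=5, q=2
  k=2: a=1, p=7, q=3
  k=3: a=3, p=26, q=11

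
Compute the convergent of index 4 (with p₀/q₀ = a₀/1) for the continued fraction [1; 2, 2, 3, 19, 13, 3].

Using pₖ = aₖpₖ₋₁ + pₖ₋₂, qₖ = aₖqₖ₋₁ + qₖ₋₂ (with p₋₁=1, p₋₂=0, q₋₁=0, q₋₂=1):
  k=0: a=1, p=1, q=1
  k=1: a=2, p=3, q=2
  k=2: a=2, p=7, q=5
  k=3: a=3, p=24, q=17
  k=4: a=19, p=463, q=328

463/328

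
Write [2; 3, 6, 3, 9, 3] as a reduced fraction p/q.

4024/1737

Fold from the inside: start with 3/1.
  9 + 1/3 = 28/3
  3 + 3/28 = 87/28
  6 + 28/87 = 550/87
  3 + 87/550 = 1737/550
  2 + 550/1737 = 4024/1737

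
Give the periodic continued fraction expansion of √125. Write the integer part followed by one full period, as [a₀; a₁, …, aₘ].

[11; 5, 1, 1, 5, 22]

a₀ = ⌊√125⌋ = 11.
With m₀=0, d₀=1 and mₖ₊₁ = dₖaₖ − mₖ, dₖ₊₁ = (n − mₖ₊₁²)/dₖ, aₖ₊₁ = ⌊(a₀+mₖ₊₁)/dₖ₊₁⌋:
  k=1: m=11, d=4, a=5
  k=2: m=9, d=11, a=1
  k=3: m=2, d=11, a=1
  k=4: m=9, d=4, a=5
  k=5: m=11, d=1, a=22
d=1 and a=2a₀=22 at k=5, so the next step gives (m, d) = (11, 4) again — its k=1 value — and the period has length 5.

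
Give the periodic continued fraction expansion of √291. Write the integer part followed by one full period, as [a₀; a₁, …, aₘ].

a₀ = ⌊√291⌋ = 17.
With m₀=0, d₀=1 and mₖ₊₁ = dₖaₖ − mₖ, dₖ₊₁ = (n − mₖ₊₁²)/dₖ, aₖ₊₁ = ⌊(a₀+mₖ₊₁)/dₖ₊₁⌋:
  k=1: m=17, d=2, a=17
  k=2: m=17, d=1, a=34
d=1 and a=2a₀=34 at k=2, so the next step gives (m, d) = (17, 2) again — its k=1 value — and the period has length 2.

[17; 17, 34]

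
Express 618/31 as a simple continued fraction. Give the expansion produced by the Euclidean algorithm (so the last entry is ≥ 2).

618 = 19*31 + 29
31 = 1*29 + 2
29 = 14*2 + 1
2 = 2*1 + 0  (stop)
So 618/31 = [19; 1, 14, 2].

[19; 1, 14, 2]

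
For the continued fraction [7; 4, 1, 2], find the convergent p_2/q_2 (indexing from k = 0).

Using pₖ = aₖpₖ₋₁ + pₖ₋₂, qₖ = aₖqₖ₋₁ + qₖ₋₂ (with p₋₁=1, p₋₂=0, q₋₁=0, q₋₂=1):
  k=0: a=7, p=7, q=1
  k=1: a=4, p=29, q=4
  k=2: a=1, p=36, q=5

36/5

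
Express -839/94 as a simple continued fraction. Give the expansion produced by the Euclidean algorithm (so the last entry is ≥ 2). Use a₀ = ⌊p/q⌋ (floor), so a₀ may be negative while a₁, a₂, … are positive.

[-9; 13, 2, 3]

-839 = -9·94 + 7
94 = 13·7 + 3
7 = 2·3 + 1
3 = 3·1 + 0  (stop)
So -839/94 = [-9; 13, 2, 3].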